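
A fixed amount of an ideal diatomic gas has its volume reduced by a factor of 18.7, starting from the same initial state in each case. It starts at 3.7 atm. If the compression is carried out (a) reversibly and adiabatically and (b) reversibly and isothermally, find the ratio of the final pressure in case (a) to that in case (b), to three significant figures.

P_adiabatic / P_isothermal ≈ 3.23

For a diatomic ideal gas γ = 7/5.
Isothermal: P_b = P₁(V₁/V₂) = 3.7×18.7.
Adiabatic: P_a = P₁(V₁/V₂)^γ = 3.7×18.7^(7/5).
P_a/P_b = (V₁/V₂)^(γ−1) = 18.7^(2/5) = 3.227.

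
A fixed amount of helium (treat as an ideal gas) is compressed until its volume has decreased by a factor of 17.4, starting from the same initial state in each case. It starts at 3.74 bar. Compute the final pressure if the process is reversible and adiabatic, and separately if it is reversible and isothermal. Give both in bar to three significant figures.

For a monatomic ideal gas γ = 5/3.
Isothermal: P₂ = P₁(V₁/V₂) = 3.74×17.4 = 65.08 bar.
Adiabatic: P₂ = P₁(V₁/V₂)^γ = 3.74×17.4^(5/3) = 437 bar.

adiabatic: 437 bar; isothermal: 65.1 bar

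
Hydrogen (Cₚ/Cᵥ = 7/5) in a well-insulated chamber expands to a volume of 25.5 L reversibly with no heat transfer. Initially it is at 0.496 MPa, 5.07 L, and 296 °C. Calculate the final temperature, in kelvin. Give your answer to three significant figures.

For a reversible adiabat TV^(γ−1) is constant, so T₂ = T₁ (V₁/V₂)^(γ−1).
T₁ = 296 °C = 569.1 K.
T₂ = 569.1 × (5.07/25.5)^(2/5) = 298.3 K.

T₂ ≈ 298 K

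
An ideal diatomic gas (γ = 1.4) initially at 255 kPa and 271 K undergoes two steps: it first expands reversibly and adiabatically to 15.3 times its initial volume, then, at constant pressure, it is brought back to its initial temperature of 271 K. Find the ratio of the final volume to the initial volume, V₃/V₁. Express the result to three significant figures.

V₃/V₁ ≈ 45.6

Adiabatic step: V₂/V₁ = 15.3; T₂ = T₁·(1/15.3)^(0.4) = 91.01 K.
Isobaric step: V₃/V₂ = T₃/T₂ = 271/91.01.
V₃/V₁ = (V₂/V₁)(V₃/V₂) = 15.3 × (271/91.01) = 45.56.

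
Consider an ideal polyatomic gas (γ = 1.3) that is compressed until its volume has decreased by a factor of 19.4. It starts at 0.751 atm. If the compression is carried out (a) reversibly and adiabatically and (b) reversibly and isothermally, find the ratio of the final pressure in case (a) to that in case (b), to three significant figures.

P_adiabatic / P_isothermal ≈ 2.43

Isothermal: P_b = P₁(V₁/V₂) = 0.751×19.4.
Adiabatic: P_a = P₁(V₁/V₂)^γ = 0.751×19.4^(1.3).
P_a/P_b = (V₁/V₂)^(γ−1) = 19.4^(0.3) = 2.434.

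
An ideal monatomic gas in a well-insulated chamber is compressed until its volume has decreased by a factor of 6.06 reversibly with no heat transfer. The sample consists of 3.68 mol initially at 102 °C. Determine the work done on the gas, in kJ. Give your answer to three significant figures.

Adiabatic: T₁V₁^(γ−1) = T₂V₂^(γ−1) ⇒ T₂ = T₁ (V₁/V₂)^(γ−1).
γ = 5/3 for a monatomic ideal gas, so γ−1 = 2/3.
T₁ = 102 °C = 375.1 K.
T₂ = 375.1 × 6.06^(2/3) = 1247 K.
Q = 0, so ΔU = W_on_gas = nCᵥΔT with Cᵥ = R/(γ−1) = 12.47 J/(mol·K).
ΔU = 3.68 × 12.47 × (1247 − 375.1) = 40010 J.

W ≈ 40.0 kJ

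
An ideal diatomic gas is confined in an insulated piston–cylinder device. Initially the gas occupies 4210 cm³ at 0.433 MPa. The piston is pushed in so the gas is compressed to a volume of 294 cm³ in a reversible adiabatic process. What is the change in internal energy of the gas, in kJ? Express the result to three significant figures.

ΔU ≈ 8.66 kJ

γ = 7/5 for a diatomic ideal gas.
P₂ = P₁(V₁/V₂)^γ = 0.433×(4210/294)^(7/5) = 17.98 MPa.
For a reversible adiabat, W_by_gas = (P₁V₁ − P₂V₂)/(γ−1).
W_by = (433000×0.00421 − 1.798×10^7×0.000294) / (2/5) = -8658 J.
Q = 0 ⇒ ΔU = −W_by = 8658 J.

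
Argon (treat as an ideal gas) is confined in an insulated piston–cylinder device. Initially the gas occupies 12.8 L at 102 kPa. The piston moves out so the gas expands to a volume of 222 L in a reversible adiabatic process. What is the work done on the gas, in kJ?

W ≈ -1.67 kJ

γ = 5/3 for a monatomic ideal gas.
P₂ = P₁(V₁/V₂)^γ = 102×(12.8/222)^(5/3) = 0.8777 kPa.
For a reversible adiabat, W_by_gas = (P₁V₁ − P₂V₂)/(γ−1).
W_by = (102000×0.0128 − 877.7×0.222) / (2/3) = 1666 J.
W_on_gas = −W_by = -1666 J.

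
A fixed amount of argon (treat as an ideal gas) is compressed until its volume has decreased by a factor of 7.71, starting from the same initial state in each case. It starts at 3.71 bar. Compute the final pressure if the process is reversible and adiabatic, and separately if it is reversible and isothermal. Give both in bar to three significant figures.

adiabatic: 112 bar; isothermal: 28.6 bar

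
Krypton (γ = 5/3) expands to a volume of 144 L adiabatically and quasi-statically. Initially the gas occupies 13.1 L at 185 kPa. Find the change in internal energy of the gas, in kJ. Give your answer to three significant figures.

P₂ = P₁(V₁/V₂)^γ = 185×(13.1/144)^(5/3) = 3.404 kPa.
For a reversible adiabat, W_by_gas = (P₁V₁ − P₂V₂)/(γ−1).
W_by = (185000×0.0131 − 3404×0.144) / (2/3) = 2900 J.
Q = 0 ⇒ ΔU = −W_by = -2900 J.

ΔU ≈ -2.90 kJ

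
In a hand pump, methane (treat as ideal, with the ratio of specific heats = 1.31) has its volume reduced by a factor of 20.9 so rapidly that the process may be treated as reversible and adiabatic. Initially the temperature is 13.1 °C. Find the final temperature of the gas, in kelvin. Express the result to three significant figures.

For a reversible adiabat TV^(γ−1) is constant, so T₂ = T₁ (V₁/V₂)^(γ−1).
T₁ = 13.1 °C = 286.2 K.
T₂ = 286.2 × 20.9^(0.31) = 734.5 K.

T₂ ≈ 734 K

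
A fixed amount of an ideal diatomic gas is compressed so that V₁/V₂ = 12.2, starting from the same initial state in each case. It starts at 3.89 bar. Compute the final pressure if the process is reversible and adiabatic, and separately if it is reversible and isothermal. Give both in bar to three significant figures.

adiabatic: 129 bar; isothermal: 47.5 bar

For a diatomic ideal gas γ = 7/5.
Isothermal: P₂ = P₁(V₁/V₂) = 3.89×12.2 = 47.46 bar.
Adiabatic: P₂ = P₁(V₁/V₂)^γ = 3.89×12.2^(7/5) = 129.1 bar.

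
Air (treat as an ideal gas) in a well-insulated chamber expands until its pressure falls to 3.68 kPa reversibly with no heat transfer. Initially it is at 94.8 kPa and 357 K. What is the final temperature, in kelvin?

Adiabatic: T₂/T₁ = (P₂/P₁)^((γ−1)/γ).
For a diatomic ideal gas γ = 7/5, so (γ−1)/γ = 2/7.
T₂ = 357 × (3.68/94.8)^(2/7) = 141.1 K.

T₂ ≈ 141 K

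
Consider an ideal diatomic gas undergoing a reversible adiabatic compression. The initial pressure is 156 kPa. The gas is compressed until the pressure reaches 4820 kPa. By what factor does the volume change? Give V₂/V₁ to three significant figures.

V₂/V₁ ≈ 0.0863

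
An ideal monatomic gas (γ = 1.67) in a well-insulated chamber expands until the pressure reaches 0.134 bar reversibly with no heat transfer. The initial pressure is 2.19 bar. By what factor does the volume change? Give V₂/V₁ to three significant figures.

V₂/V₁ ≈ 5.33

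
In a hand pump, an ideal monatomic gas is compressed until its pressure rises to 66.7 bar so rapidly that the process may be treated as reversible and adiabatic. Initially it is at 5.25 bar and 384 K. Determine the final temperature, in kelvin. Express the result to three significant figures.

T₂ ≈ 1060 K

Along an adiabat T P^((1−γ)/γ) is constant, so T₂ = T₁ (P₂/P₁)^((γ−1)/γ).
For a monatomic ideal gas γ = 5/3, so (γ−1)/γ = 2/5.
T₂ = 384 × (66.7/5.25)^(2/5) = 1061 K.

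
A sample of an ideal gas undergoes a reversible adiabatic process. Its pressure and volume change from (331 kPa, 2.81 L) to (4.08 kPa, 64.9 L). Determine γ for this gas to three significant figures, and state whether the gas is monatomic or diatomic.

γ ≈ 1.40; diatomic

PV^γ = const ⇒ γ = ln(P₂/P₁) / ln(V₁/V₂).
γ = ln(4.08/331) / ln(2.81/64.9) = 1.4.
γ ≈ 1.40 is close to 7/5, so the gas is diatomic.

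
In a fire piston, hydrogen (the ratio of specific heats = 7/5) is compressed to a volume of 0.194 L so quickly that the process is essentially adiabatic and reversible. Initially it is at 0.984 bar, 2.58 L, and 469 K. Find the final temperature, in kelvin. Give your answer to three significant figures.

Adiabatic: T₁V₁^(γ−1) = T₂V₂^(γ−1) ⇒ T₂ = T₁ (V₁/V₂)^(γ−1).
T₂ = 469 × (2.58/0.194)^(2/5) = 1320 K.

T₂ ≈ 1320 K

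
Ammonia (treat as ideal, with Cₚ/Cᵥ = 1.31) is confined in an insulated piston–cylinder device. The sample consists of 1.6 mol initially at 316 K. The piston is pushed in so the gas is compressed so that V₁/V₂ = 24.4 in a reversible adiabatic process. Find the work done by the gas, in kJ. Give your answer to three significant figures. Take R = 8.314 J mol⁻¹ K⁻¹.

W ≈ -22.9 kJ

Adiabatic: T₁V₁^(γ−1) = T₂V₂^(γ−1) ⇒ T₂ = T₁ (V₁/V₂)^(γ−1).
T₂ = 316 × 24.4^(0.31) = 850.7 K.
Q = 0, so ΔU = W_on_gas = nCᵥΔT with Cᵥ = R/(γ−1) = 26.82 J/(mol·K).
ΔU = 1.6 × 26.82 × (850.7 − 316) = 22940 J.
Work done by the gas = −ΔU = -22940 J.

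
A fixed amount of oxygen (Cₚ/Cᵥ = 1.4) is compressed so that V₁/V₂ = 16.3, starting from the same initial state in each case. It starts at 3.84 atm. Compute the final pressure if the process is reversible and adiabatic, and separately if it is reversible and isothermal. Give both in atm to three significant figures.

adiabatic: 191 atm; isothermal: 62.6 atm

Isothermal: P₂ = P₁(V₁/V₂) = 3.84×16.3 = 62.59 atm.
Adiabatic: P₂ = P₁(V₁/V₂)^γ = 3.84×16.3^(1.4) = 191.2 atm.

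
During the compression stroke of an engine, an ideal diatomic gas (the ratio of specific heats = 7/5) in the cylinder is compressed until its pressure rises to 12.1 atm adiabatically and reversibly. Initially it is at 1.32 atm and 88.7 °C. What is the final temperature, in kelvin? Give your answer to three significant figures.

Along an adiabat T P^((1−γ)/γ) is constant, so T₂ = T₁ (P₂/P₁)^((γ−1)/γ).
T₁ = 88.7 °C = 361.8 K.
T₂ = 361.8 × (12.1/1.32)^(2/7) = 681.5 K.

T₂ ≈ 681 K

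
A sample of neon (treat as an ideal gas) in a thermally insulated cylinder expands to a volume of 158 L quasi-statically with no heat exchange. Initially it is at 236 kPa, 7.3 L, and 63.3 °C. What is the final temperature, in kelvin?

T₂ ≈ 43.3 K

For a reversible adiabat TV^(γ−1) is constant, so T₂ = T₁ (V₁/V₂)^(γ−1).
γ = 5/3 for a monatomic ideal gas.
T₁ = 63.3 °C = 336.4 K.
T₂ = 336.4 × (7.3/158)^(2/3) = 43.32 K.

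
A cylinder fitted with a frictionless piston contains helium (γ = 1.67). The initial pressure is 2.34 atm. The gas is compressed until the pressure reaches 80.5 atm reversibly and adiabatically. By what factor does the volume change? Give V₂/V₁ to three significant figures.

V₂/V₁ ≈ 0.120

From PV^γ = const, V₂/V₁ = (P₁/P₂)^(1/γ).
V₂/V₁ = (2.34/80.5)^(0.599) = 0.1202.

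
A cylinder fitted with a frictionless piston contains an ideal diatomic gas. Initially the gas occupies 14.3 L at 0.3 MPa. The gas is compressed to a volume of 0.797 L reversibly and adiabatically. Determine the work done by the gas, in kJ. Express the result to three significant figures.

W ≈ -23.3 kJ

γ = 7/5 for a diatomic ideal gas.
P₂ = P₁(V₁/V₂)^γ = 0.3×(14.3/0.797)^(7/5) = 17.08 MPa.
For a reversible adiabat, W_by_gas = (P₁V₁ − P₂V₂)/(γ−1).
W_by = (300000×0.0143 − 1.708×10^7×0.000797) / (2/5) = -23310 J.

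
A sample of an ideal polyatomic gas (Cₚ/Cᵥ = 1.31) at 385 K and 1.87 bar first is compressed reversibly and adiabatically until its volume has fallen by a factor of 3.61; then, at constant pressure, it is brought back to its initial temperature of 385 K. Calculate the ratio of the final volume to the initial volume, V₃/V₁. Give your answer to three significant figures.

Adiabatic step: V₂/V₁ = 0.277; T₂ = T₁·3.61^(0.31) = 573.2 K.
Isobaric step: V₃/V₂ = T₃/T₂ = 385/573.2.
V₃/V₁ = (V₂/V₁)(V₃/V₂) = 0.277 × (385/573.2) = 0.1861.

V₃/V₁ ≈ 0.186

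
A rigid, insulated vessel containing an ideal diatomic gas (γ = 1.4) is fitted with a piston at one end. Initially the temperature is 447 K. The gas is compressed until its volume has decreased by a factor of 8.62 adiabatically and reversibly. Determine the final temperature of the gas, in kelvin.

T₂ ≈ 1060 K

For a reversible adiabat TV^(γ−1) is constant, so T₂ = T₁ (V₁/V₂)^(γ−1).
T₂ = 447 × 8.62^(0.4) = 1058 K.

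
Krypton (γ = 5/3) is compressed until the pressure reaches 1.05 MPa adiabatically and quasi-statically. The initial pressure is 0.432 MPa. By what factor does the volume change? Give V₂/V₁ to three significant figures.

V₂/V₁ ≈ 0.587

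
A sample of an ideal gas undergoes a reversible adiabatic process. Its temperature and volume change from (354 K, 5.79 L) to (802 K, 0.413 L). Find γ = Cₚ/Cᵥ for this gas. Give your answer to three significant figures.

γ ≈ 1.31

TV^(γ−1) = const ⇒ γ − 1 = ln(T₂/T₁) / ln(V₁/V₂).
γ = 1 + ln(802/354) / ln(5.79/0.413) = 1.31.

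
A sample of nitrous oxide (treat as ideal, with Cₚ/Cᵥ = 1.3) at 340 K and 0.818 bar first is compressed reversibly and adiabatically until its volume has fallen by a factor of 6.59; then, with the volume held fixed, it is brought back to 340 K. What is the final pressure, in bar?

P₃ ≈ 5.39 bar

Adiabatic step (PV^γ = const): P₂ = 0.818×6.59^(1.3) = 9.491 bar; T₂ = 340×6.59^(0.3) = 598.6 K.
Isochoric: P₃ = P₂(T₃/T₂) = 9.491 × (340/598.6) = 5.391 bar.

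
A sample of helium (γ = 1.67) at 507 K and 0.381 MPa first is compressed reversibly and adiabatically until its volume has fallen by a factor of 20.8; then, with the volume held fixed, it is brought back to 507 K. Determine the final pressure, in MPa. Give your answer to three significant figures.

P₃ ≈ 7.92 MPa

Adiabatic step (PV^γ = const): P₂ = 0.381×20.8^(1.67) = 60.55 MPa; T₂ = 507×20.8^(0.67) = 3874 K.
Isochoric: P₃ = P₂(T₃/T₂) = 60.55 × (507/3874) = 7.925 MPa.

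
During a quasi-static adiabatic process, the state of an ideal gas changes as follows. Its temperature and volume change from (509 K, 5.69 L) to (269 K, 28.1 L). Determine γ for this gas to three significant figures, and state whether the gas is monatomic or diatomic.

γ ≈ 1.40; diatomic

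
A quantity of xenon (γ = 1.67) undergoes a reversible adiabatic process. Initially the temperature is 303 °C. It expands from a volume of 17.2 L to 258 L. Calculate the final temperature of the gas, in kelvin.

T₂ ≈ 93.9 K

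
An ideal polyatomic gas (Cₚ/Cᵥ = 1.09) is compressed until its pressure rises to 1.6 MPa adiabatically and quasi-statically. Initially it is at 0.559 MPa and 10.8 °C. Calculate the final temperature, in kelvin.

T₂ ≈ 310 K

Along an adiabat T P^((1−γ)/γ) is constant, so T₂ = T₁ (P₂/P₁)^((γ−1)/γ).
T₁ = 10.8 °C = 283.9 K.
T₂ = 283.9 × (1.6/0.559)^(0.0826) = 309.7 K.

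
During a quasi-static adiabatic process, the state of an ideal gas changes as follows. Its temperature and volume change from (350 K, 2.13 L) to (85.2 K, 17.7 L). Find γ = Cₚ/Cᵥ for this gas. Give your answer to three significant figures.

TV^(γ−1) = const ⇒ γ − 1 = ln(T₂/T₁) / ln(V₁/V₂).
γ = 1 + ln(85.2/350) / ln(2.13/17.7) = 1.667.

γ ≈ 1.67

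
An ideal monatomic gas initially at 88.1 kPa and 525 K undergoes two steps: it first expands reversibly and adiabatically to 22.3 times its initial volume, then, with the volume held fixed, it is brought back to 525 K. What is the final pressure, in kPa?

P₃ ≈ 3.95 kPa

For a monatomic ideal gas γ = 5/3.
Adiabatic step (PV^γ = const): P₂ = 88.1×(1/22.3)^(5/3) = 0.4987 kPa; T₂ = 525×(1/22.3)^(2/3) = 66.27 K.
Isochoric: P₃ = P₂(T₃/T₂) = 0.4987 × (525/66.27) = 3.951 kPa.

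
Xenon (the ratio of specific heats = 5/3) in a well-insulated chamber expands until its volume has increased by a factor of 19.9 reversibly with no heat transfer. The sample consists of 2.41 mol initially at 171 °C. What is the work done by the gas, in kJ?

W ≈ 11.5 kJ

For a reversible adiabat TV^(γ−1) is constant, so T₂ = T₁ (V₁/V₂)^(γ−1).
T₁ = 171 °C = 444.1 K.
T₂ = 444.1 × (1/19.9)^(2/3) = 60.48 K.
Q = 0, so ΔU = W_on_gas = nCᵥΔT with Cᵥ = R/(γ−1) = 12.47 J/(mol·K).
ΔU = 2.41 × 12.47 × (60.48 − 444.1) = -11530 J.
Work done by the gas = −ΔU = 11530 J.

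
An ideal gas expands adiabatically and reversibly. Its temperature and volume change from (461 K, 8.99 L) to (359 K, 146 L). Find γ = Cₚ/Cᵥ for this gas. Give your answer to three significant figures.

γ ≈ 1.09

TV^(γ−1) = const ⇒ γ − 1 = ln(T₂/T₁) / ln(V₁/V₂).
γ = 1 + ln(359/461) / ln(8.99/146) = 1.09.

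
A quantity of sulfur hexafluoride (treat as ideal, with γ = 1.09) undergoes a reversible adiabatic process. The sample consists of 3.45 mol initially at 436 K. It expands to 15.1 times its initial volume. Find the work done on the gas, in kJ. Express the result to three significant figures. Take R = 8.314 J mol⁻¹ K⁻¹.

W ≈ -30.1 kJ

Adiabatic: T₁V₁^(γ−1) = T₂V₂^(γ−1) ⇒ T₂ = T₁ (V₁/V₂)^(γ−1).
T₂ = 436 × (1/15.1)^(0.09) = 341.5 K.
Q = 0, so ΔU = W_on_gas = nCᵥΔT with Cᵥ = R/(γ−1) = 92.38 J/(mol·K).
ΔU = 3.45 × 92.38 × (341.5 − 436) = -30120 J.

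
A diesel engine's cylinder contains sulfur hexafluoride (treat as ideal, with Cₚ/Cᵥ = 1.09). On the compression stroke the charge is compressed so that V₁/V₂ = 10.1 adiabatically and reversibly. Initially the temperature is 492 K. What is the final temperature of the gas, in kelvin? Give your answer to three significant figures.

Adiabatic: T₁V₁^(γ−1) = T₂V₂^(γ−1) ⇒ T₂ = T₁ (V₁/V₂)^(γ−1).
T₂ = 492 × 10.1^(0.09) = 605.8 K.

T₂ ≈ 606 K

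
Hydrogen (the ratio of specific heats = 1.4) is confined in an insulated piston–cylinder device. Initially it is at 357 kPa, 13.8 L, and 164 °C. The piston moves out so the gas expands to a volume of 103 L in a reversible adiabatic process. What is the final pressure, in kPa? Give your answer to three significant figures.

Adiabatic: P₁V₁^γ = P₂V₂^γ ⇒ P₂ = P₁ (V₁/V₂)^γ.
P₂ = 357 × (13.8/103)^(1.4) = 21.41 kPa.

P₂ ≈ 21.4 kPa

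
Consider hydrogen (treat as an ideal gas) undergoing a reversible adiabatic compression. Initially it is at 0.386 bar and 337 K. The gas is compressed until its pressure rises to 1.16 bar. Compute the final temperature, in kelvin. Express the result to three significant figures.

T₂ ≈ 461 K

Along an adiabat T P^((1−γ)/γ) is constant, so T₂ = T₁ (P₂/P₁)^((γ−1)/γ).
For a diatomic ideal gas γ = 7/5, so (γ−1)/γ = 2/7.
T₂ = 337 × (1.16/0.386)^(2/7) = 461.5 K.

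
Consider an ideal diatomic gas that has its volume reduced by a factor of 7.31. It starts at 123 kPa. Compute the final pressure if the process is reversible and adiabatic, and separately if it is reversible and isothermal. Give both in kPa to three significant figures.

adiabatic: 1990 kPa; isothermal: 899 kPa

For a diatomic ideal gas γ = 7/5.
Isothermal: P₂ = P₁(V₁/V₂) = 123×7.31 = 899.1 kPa.
Adiabatic: P₂ = P₁(V₁/V₂)^γ = 123×7.31^(7/5) = 1992 kPa.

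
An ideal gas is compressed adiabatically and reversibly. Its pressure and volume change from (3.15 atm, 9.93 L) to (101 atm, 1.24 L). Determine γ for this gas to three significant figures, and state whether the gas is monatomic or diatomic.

γ ≈ 1.67; monatomic

PV^γ = const ⇒ γ = ln(P₂/P₁) / ln(V₁/V₂).
γ = ln(101/3.15) / ln(9.93/1.24) = 1.667.
γ ≈ 1.67 is close to 5/3, so the gas is monatomic.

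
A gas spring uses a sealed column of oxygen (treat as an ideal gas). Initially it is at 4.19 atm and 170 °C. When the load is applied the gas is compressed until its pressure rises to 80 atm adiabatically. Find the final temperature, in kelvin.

Along an adiabat T P^((1−γ)/γ) is constant, so T₂ = T₁ (P₂/P₁)^((γ−1)/γ).
For a diatomic ideal gas γ = 7/5, so (γ−1)/γ = 2/7.
T₁ = 170 °C = 443.1 K.
T₂ = 443.1 × (80/4.19)^(2/7) = 1029 K.

T₂ ≈ 1030 K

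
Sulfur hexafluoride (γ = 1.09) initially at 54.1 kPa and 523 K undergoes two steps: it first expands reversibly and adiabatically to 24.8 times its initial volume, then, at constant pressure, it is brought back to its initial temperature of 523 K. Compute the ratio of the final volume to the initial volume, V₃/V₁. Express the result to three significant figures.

Adiabatic step: V₂/V₁ = 24.8; T₂ = T₁·(1/24.8)^(0.09) = 391.7 K.
Isobaric step: V₃/V₂ = T₃/T₂ = 523/391.7.
V₃/V₁ = (V₂/V₁)(V₃/V₂) = 24.8 × (523/391.7) = 33.11.

V₃/V₁ ≈ 33.1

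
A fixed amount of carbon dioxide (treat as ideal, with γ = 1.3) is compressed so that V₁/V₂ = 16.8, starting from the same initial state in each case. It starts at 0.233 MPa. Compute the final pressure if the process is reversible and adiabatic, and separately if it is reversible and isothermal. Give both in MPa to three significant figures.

Isothermal: P₂ = P₁(V₁/V₂) = 0.233×16.8 = 3.914 MPa.
Adiabatic: P₂ = P₁(V₁/V₂)^γ = 0.233×16.8^(1.3) = 9.126 MPa.

adiabatic: 9.13 MPa; isothermal: 3.91 MPa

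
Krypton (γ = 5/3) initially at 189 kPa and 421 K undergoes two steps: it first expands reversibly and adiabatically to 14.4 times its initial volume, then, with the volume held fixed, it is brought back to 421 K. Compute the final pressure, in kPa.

P₃ ≈ 13.1 kPa

Adiabatic step (PV^γ = const): P₂ = 189×(1/14.4)^(5/3) = 2.217 kPa; T₂ = 421×(1/14.4)^(2/3) = 71.13 K.
Isochoric: P₃ = P₂(T₃/T₂) = 2.217 × (421/71.13) = 13.12 kPa.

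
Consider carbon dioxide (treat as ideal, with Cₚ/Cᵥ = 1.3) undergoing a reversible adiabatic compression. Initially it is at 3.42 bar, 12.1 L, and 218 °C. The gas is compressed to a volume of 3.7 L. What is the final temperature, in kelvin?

T₂ ≈ 701 K

Adiabatic: T₁V₁^(γ−1) = T₂V₂^(γ−1) ⇒ T₂ = T₁ (V₁/V₂)^(γ−1).
T₁ = 218 °C = 491.1 K.
T₂ = 491.1 × (12.1/3.7)^(0.3) = 700.8 K.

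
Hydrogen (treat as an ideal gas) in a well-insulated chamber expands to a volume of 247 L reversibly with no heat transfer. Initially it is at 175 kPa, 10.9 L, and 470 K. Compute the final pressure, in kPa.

Since PV^γ is constant along a reversible adiabat, P₂ = P₁ (V₁/V₂)^γ.
γ = 7/5 for a diatomic ideal gas.
P₂ = 175 × (10.9/247)^(7/5) = 2.216 kPa.

P₂ ≈ 2.22 kPa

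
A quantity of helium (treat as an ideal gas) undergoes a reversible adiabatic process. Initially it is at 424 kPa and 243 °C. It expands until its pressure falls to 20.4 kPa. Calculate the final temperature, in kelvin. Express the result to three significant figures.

T₂ ≈ 153 K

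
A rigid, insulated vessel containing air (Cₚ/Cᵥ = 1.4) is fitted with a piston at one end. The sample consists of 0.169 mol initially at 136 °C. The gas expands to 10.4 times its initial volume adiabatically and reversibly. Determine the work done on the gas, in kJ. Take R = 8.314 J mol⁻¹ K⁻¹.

For a reversible adiabat TV^(γ−1) is constant, so T₂ = T₁ (V₁/V₂)^(γ−1).
T₁ = 136 °C = 409.1 K.
T₂ = 409.1 × (1/10.4)^(0.4) = 160.4 K.
Q = 0, so ΔU = W_on_gas = nCᵥΔT with Cᵥ = R/(γ−1) = 20.79 J/(mol·K).
ΔU = 0.169 × 20.79 × (160.4 − 409.1) = -874 J.

W ≈ -0.874 kJ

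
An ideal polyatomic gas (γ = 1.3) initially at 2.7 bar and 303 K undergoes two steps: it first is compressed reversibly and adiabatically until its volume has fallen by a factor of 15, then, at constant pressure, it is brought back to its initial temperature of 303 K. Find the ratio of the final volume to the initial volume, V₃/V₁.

Adiabatic step: V₂/V₁ = 0.06667; T₂ = T₁·15^(0.3) = 682.8 K.
Isobaric step: V₃/V₂ = T₃/T₂ = 303/682.8.
V₃/V₁ = (V₂/V₁)(V₃/V₂) = 0.06667 × (303/682.8) = 0.02959.

V₃/V₁ ≈ 0.0296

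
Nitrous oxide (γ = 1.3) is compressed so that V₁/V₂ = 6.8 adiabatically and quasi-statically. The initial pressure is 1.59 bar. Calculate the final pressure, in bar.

Since PV^γ is constant along a reversible adiabat, P₂ = P₁ (V₁/V₂)^γ.
P₂ = 1.59 × 6.8^(1.3) = 19.22 bar.

P₂ ≈ 19.2 bar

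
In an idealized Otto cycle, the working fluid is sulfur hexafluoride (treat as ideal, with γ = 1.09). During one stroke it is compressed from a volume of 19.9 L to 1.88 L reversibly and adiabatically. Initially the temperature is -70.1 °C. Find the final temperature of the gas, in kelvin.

T₂ ≈ 251 K

For a reversible adiabat TV^(γ−1) is constant, so T₂ = T₁ (V₁/V₂)^(γ−1).
T₁ = -70.1 °C = 203 K.
T₂ = 203 × (19.9/1.88)^(0.09) = 251.1 K.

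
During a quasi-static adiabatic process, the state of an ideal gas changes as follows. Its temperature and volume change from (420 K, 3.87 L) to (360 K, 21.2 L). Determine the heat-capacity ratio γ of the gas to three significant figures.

TV^(γ−1) = const ⇒ γ − 1 = ln(T₂/T₁) / ln(V₁/V₂).
γ = 1 + ln(360/420) / ln(3.87/21.2) = 1.091.

γ ≈ 1.09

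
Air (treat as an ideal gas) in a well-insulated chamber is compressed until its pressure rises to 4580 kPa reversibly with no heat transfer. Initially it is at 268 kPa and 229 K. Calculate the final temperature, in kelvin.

T₂ ≈ 515 K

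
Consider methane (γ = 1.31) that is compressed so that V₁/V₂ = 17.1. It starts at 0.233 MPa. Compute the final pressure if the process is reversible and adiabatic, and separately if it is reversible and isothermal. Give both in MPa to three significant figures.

adiabatic: 9.61 MPa; isothermal: 3.98 MPa

Isothermal: P₂ = P₁(V₁/V₂) = 0.233×17.1 = 3.984 MPa.
Adiabatic: P₂ = P₁(V₁/V₂)^γ = 0.233×17.1^(1.31) = 9.607 MPa.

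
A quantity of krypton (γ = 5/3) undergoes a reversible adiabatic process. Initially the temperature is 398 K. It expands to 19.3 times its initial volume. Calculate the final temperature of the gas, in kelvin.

For a reversible adiabat TV^(γ−1) is constant, so T₂ = T₁ (V₁/V₂)^(γ−1).
T₂ = 398 × (1/19.3)^(2/3) = 55.32 K.

T₂ ≈ 55.3 K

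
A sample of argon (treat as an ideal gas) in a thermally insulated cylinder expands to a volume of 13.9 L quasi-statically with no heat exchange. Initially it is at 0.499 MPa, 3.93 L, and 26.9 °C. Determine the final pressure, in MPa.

Since PV^γ is constant along a reversible adiabat, P₂ = P₁ (V₁/V₂)^γ.
γ = 5/3 for a monatomic ideal gas.
P₂ = 0.499 × (3.93/13.9)^(5/3) = 0.06078 MPa.

P₂ ≈ 0.0608 MPa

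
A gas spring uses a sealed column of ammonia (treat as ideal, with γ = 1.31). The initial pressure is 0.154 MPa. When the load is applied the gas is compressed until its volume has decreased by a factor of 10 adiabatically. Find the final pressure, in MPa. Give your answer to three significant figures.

Since PV^γ is constant along a reversible adiabat, P₂ = P₁ (V₁/V₂)^γ.
P₂ = 0.154 × 10^(1.31) = 3.144 MPa.

P₂ ≈ 3.14 MPa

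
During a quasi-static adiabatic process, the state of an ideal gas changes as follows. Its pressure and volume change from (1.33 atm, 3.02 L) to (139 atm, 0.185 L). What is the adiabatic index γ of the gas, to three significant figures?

γ ≈ 1.66

PV^γ = const ⇒ γ = ln(P₂/P₁) / ln(V₁/V₂).
γ = ln(139/1.33) / ln(3.02/0.185) = 1.665.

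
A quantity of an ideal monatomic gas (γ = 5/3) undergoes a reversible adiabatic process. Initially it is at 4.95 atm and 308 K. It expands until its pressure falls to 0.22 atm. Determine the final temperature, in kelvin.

Adiabatic: T₂/T₁ = (P₂/P₁)^((γ−1)/γ).
T₂ = 308 × (0.22/4.95)^(2/5) = 88.65 K.

T₂ ≈ 88.6 K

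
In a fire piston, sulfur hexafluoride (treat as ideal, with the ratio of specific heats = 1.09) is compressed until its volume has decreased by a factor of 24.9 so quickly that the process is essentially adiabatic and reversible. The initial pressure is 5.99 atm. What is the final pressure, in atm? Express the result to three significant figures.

Adiabatic: P₁V₁^γ = P₂V₂^γ ⇒ P₂ = P₁ (V₁/V₂)^γ.
P₂ = 5.99 × 24.9^(1.09) = 199.2 atm.

P₂ ≈ 199 atm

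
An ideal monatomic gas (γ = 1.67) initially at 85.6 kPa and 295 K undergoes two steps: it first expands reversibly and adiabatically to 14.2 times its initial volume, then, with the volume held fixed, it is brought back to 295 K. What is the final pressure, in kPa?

Adiabatic step (PV^γ = const): P₂ = 85.6×(1/14.2)^(1.67) = 1.019 kPa; T₂ = 295×(1/14.2)^(0.67) = 49.86 K.
Isochoric: P₃ = P₂(T₃/T₂) = 1.019 × (295/49.86) = 6.028 kPa.

P₃ ≈ 6.03 kPa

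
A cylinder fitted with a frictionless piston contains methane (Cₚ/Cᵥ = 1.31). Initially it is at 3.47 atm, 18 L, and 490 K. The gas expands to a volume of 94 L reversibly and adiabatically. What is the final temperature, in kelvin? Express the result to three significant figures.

T₂ ≈ 294 K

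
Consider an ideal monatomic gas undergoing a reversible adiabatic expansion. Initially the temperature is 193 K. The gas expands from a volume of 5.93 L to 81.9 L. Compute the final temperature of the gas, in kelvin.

T₂ ≈ 33.5 K

For a reversible adiabat TV^(γ−1) is constant, so T₂ = T₁ (V₁/V₂)^(γ−1).
For a monatomic ideal gas γ = 5/3, so γ−1 = 2/3.
T₂ = 193 × (5.93/81.9)^(2/3) = 33.53 K.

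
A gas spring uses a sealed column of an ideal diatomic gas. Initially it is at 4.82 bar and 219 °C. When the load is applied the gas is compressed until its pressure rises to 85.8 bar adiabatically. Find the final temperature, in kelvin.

Adiabatic: T₂/T₁ = (P₂/P₁)^((γ−1)/γ).
For a diatomic ideal gas γ = 7/5, so (γ−1)/γ = 2/7.
T₁ = 219 °C = 492.1 K.
T₂ = 492.1 × (85.8/4.82)^(2/7) = 1120 K.

T₂ ≈ 1120 K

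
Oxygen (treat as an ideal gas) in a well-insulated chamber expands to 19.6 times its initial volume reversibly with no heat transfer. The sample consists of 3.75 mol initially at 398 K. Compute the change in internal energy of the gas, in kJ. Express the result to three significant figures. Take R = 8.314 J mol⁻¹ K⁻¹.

ΔU ≈ -21.6 kJ

For a reversible adiabat TV^(γ−1) is constant, so T₂ = T₁ (V₁/V₂)^(γ−1).
γ = 7/5 for a diatomic ideal gas, so γ−1 = 2/5.
T₂ = 398 × (1/19.6)^(2/5) = 121.1 K.
Q = 0, so ΔU = W_on_gas = nCᵥΔT with Cᵥ = R/(γ−1) = 20.79 J/(mol·K).
ΔU = 3.75 × 20.79 × (121.1 − 398) = -21590 J.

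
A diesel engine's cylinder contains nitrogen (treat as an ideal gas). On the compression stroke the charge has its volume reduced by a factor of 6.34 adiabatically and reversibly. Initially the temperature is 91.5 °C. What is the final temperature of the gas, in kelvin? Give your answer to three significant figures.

Adiabatic: T₁V₁^(γ−1) = T₂V₂^(γ−1) ⇒ T₂ = T₁ (V₁/V₂)^(γ−1).
For a diatomic ideal gas γ = 7/5, so γ−1 = 2/5.
T₁ = 91.5 °C = 364.6 K.
T₂ = 364.6 × 6.34^(2/5) = 763.3 K.

T₂ ≈ 763 K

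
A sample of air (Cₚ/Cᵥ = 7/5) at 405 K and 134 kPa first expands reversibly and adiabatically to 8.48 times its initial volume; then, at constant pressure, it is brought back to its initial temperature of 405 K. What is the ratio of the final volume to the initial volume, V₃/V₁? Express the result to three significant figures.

Adiabatic step: V₂/V₁ = 8.48; T₂ = T₁·(1/8.48)^(2/5) = 172.2 K.
Isobaric step: V₃/V₂ = T₃/T₂ = 405/172.2.
V₃/V₁ = (V₂/V₁)(V₃/V₂) = 8.48 × (405/172.2) = 19.94.

V₃/V₁ ≈ 19.9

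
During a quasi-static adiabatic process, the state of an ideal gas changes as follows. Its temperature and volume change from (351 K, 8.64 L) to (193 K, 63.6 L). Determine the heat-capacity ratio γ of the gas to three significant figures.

TV^(γ−1) = const ⇒ γ − 1 = ln(T₂/T₁) / ln(V₁/V₂).
γ = 1 + ln(193/351) / ln(8.64/63.6) = 1.3.

γ ≈ 1.30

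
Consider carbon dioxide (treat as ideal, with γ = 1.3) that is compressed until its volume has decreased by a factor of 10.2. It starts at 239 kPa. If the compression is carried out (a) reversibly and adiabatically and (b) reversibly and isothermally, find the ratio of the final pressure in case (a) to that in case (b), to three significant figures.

P_adiabatic / P_isothermal ≈ 2.01

Isothermal: P_b = P₁(V₁/V₂) = 239×10.2.
Adiabatic: P_a = P₁(V₁/V₂)^γ = 239×10.2^(1.3).
P_a/P_b = (V₁/V₂)^(γ−1) = 10.2^(0.3) = 2.007.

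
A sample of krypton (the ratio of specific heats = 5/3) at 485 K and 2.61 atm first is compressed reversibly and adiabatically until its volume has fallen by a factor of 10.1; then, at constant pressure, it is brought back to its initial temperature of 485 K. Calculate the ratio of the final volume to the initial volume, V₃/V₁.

Adiabatic step: V₂/V₁ = 0.09901; T₂ = T₁·10.1^(2/3) = 2266 K.
Isobaric step: V₃/V₂ = T₃/T₂ = 485/2266.
V₃/V₁ = (V₂/V₁)(V₃/V₂) = 0.09901 × (485/2266) = 0.02119.

V₃/V₁ ≈ 0.0212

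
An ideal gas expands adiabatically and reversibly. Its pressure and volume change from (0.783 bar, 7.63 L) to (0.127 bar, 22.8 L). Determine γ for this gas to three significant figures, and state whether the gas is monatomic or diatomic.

PV^γ = const ⇒ γ = ln(P₂/P₁) / ln(V₁/V₂).
γ = ln(0.127/0.783) / ln(7.63/22.8) = 1.662.
γ ≈ 1.66 is close to 5/3, so the gas is monatomic.

γ ≈ 1.66; monatomic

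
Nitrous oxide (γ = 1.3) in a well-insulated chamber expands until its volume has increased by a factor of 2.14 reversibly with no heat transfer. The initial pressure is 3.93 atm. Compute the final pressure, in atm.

P₂ ≈ 1.46 atm

Since PV^γ is constant along a reversible adiabat, P₂ = P₁ (V₁/V₂)^γ.
P₂ = 3.93 × (1/2.14)^(1.3) = 1.462 atm.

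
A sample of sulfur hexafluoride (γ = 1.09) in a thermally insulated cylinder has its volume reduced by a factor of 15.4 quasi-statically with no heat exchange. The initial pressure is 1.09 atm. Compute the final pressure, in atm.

P₂ ≈ 21.5 atm

Adiabatic: P₁V₁^γ = P₂V₂^γ ⇒ P₂ = P₁ (V₁/V₂)^γ.
P₂ = 1.09 × 15.4^(1.09) = 21.47 atm.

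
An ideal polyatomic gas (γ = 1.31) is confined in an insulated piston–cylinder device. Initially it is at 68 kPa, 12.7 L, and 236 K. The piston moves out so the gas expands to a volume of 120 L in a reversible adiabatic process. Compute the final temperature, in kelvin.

For a reversible adiabat TV^(γ−1) is constant, so T₂ = T₁ (V₁/V₂)^(γ−1).
T₂ = 236 × (12.7/120)^(0.31) = 117.6 K.

T₂ ≈ 118 K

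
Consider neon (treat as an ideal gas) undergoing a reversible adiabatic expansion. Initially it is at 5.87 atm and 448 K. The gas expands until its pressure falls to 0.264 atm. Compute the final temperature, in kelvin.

Adiabatic: T₂/T₁ = (P₂/P₁)^((γ−1)/γ).
For a monatomic ideal gas γ = 5/3, so (γ−1)/γ = 2/5.
T₂ = 448 × (0.264/5.87)^(2/5) = 129.6 K.

T₂ ≈ 130 K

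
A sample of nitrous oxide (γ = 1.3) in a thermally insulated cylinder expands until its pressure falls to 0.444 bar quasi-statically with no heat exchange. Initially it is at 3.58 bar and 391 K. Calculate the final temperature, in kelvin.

T₂ ≈ 242 K

Adiabatic: T₂/T₁ = (P₂/P₁)^((γ−1)/γ).
T₂ = 391 × (0.444/3.58)^(0.231) = 241.5 K.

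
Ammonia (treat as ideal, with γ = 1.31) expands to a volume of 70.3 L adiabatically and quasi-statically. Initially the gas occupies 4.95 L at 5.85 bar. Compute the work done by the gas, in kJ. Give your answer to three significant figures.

W ≈ 5.24 kJ

P₂ = P₁(V₁/V₂)^γ = 5.85×(4.95/70.3)^(1.31) = 0.181 bar.
For a reversible adiabat, W_by_gas = (P₁V₁ − P₂V₂)/(γ−1).
W_by = (585000×0.00495 − 18100×0.0703) / (0.31) = 5237 J.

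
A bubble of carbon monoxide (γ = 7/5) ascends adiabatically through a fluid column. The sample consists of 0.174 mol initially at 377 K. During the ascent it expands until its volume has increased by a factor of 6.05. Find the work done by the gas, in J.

For a reversible adiabat TV^(γ−1) is constant, so T₂ = T₁ (V₁/V₂)^(γ−1).
T₂ = 377 × (1/6.05)^(2/5) = 183.5 K.
Q = 0, so ΔU = W_on_gas = nCᵥΔT with Cᵥ = R/(γ−1) = 20.79 J/(mol·K).
ΔU = 0.174 × 20.79 × (183.5 − 377) = -699.8 J.
Work done by the gas = −ΔU = 699.8 J.

W ≈ 700 J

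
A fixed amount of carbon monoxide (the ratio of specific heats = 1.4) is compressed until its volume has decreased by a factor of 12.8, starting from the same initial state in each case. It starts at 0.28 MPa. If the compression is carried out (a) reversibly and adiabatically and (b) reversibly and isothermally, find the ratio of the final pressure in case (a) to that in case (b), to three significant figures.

Isothermal: P_b = P₁(V₁/V₂) = 0.28×12.8.
Adiabatic: P_a = P₁(V₁/V₂)^γ = 0.28×12.8^(1.4).
P_a/P_b = (V₁/V₂)^(γ−1) = 12.8^(0.4) = 2.773.

P_adiabatic / P_isothermal ≈ 2.77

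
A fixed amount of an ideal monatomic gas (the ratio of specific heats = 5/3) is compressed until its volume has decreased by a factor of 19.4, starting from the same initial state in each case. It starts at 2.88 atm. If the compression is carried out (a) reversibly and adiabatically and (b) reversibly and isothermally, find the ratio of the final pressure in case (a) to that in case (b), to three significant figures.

Isothermal: P_b = P₁(V₁/V₂) = 2.88×19.4.
Adiabatic: P_a = P₁(V₁/V₂)^γ = 2.88×19.4^(5/3).
P_a/P_b = (V₁/V₂)^(γ−1) = 19.4^(2/3) = 7.22.

P_adiabatic / P_isothermal ≈ 7.22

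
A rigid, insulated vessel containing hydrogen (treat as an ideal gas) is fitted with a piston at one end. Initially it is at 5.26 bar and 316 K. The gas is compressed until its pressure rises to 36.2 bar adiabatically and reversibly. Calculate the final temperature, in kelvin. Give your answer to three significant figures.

T₂ ≈ 548 K

Adiabatic: T₂/T₁ = (P₂/P₁)^((γ−1)/γ).
For a diatomic ideal gas γ = 7/5, so (γ−1)/γ = 2/7.
T₂ = 316 × (36.2/5.26)^(2/7) = 548.3 K.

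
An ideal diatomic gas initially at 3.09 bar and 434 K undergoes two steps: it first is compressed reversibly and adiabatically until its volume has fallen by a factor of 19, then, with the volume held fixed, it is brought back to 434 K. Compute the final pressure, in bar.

For a diatomic ideal gas γ = 7/5.
Adiabatic step (PV^γ = const): P₂ = 3.09×19^(7/5) = 190.6 bar; T₂ = 434×19^(2/5) = 1409 K.
Isochoric: P₃ = P₂(T₃/T₂) = 190.6 × (434/1409) = 58.71 bar.

P₃ ≈ 58.7 bar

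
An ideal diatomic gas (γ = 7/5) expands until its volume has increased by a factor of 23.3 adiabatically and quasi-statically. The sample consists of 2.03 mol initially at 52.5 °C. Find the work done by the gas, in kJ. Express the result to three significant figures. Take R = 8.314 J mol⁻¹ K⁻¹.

W ≈ 9.84 kJ

For a reversible adiabat TV^(γ−1) is constant, so T₂ = T₁ (V₁/V₂)^(γ−1).
T₁ = 52.5 °C = 325.6 K.
T₂ = 325.6 × (1/23.3)^(2/5) = 92.43 K.
Q = 0, so ΔU = W_on_gas = nCᵥΔT with Cᵥ = R/(γ−1) = 20.79 J/(mol·K).
ΔU = 2.03 × 20.79 × (92.43 − 325.6) = -9840 J.
Work done by the gas = −ΔU = 9840 J.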